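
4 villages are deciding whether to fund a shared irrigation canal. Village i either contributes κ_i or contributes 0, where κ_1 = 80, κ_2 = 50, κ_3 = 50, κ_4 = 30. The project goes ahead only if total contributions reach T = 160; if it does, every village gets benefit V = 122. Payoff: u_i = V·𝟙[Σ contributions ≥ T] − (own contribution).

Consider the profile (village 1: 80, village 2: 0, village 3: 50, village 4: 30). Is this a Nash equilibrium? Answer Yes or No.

Total = 160 ≥ 160: provided.
Village 1 (pledges 80, payoff 42): dropping to 0 → total 80, payoff 0. No gain.
Village 2 (pledges 0, payoff 122): pledging 50 → total 210, payoff 72. No gain.
Village 3 (pledges 50, payoff 72): dropping to 0 → total 110, payoff 0. No gain.
Village 4 (pledges 30, payoff 92): dropping to 0 → total 130, payoff 0. No gain.

Yes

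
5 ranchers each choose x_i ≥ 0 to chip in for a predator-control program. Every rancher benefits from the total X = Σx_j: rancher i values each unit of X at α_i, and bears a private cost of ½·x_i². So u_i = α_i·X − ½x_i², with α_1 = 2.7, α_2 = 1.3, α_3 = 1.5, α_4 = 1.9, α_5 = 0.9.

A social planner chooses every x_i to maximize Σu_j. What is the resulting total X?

41.5

Planner FOC: ∂(Σu_j)/∂x_i = (Σα_j) − x_i = 0, so x_i^SO = Σα_j = 8.3 for every i; X^SO = 41.5.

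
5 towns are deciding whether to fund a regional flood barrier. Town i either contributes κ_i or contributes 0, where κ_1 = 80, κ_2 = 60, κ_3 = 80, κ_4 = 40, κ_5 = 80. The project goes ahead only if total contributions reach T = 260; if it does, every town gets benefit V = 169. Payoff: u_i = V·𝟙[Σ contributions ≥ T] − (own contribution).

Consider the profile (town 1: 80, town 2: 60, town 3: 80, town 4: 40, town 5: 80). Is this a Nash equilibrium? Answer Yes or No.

Total = 340 ≥ 260: provided.
Town 1 (pledges 80, payoff 89): dropping to 0 → total 260, payoff 169. Profitable deviation.

No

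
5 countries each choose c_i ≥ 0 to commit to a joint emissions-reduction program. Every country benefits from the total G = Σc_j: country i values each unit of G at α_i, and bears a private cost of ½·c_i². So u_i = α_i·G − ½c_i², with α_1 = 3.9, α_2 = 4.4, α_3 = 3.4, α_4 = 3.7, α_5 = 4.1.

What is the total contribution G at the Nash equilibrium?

Country i's FOC: ∂u_i/∂c_i = α_i − c_i = 0, so c_i* = α_i.
NE contributions = (3.9, 4.4, 3.4, 3.7, 4.1); G = 19.5.

19.5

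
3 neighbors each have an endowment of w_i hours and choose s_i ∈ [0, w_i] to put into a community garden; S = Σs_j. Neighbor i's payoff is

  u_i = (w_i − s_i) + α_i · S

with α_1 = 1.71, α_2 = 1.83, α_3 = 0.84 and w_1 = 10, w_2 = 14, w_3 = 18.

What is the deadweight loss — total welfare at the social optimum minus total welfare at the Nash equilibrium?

60.84

∂u_i/∂s_i = α_i − 1, so neighbor i contributes w_i if α_i > 1, else 0.
α_i > 1 for i ∈ {1, 2}; NE contributions (10, 14, 0), S = 24.
W^NE = Σw_i − S^NE + (Σα_i)·S^NE = 42 + 3.38·24 = 123.12.
Planner: ∂(Σu_j)/∂s_i = Σα_j − 1 = 3.38 > 0, so everyone contributes w_i; S^SO = 42, W^SO = 42 + 3.38·42 = 183.96.
Deadweight loss = 60.84.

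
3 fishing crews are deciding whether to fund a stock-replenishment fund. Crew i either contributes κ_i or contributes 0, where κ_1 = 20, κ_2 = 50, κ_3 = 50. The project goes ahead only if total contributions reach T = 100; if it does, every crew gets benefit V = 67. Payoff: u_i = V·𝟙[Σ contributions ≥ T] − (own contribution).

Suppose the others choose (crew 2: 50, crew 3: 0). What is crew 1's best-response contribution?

0

Others' total = 50. Even contributing 20 gives 70 < 100: no benefit either way.
Best response: 0.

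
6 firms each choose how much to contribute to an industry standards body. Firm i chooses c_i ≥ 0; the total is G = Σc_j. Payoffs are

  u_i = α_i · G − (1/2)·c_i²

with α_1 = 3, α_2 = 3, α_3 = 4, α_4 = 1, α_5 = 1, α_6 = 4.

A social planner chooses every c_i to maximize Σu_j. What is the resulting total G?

96

Planner FOC: ∂(Σu_j)/∂c_i = (Σα_j) − c_i = 0, so c_i^SO = Σα_j = 16 for every i; G^SO = 96.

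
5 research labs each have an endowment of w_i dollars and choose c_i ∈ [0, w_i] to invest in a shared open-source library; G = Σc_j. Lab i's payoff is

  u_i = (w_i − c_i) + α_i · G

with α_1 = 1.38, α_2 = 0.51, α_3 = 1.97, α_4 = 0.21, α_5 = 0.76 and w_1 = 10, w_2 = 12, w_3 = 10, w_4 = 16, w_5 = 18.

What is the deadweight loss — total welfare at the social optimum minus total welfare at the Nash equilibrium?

∂u_i/∂c_i = α_i − 1, so lab i contributes w_i if α_i > 1, else 0.
α_i > 1 for i ∈ {1, 3}; NE contributions (10, 0, 10, 0, 0), G = 20.
W^NE = Σw_i − G^NE + (Σα_i)·G^NE = 66 + 3.83·20 = 142.6.
Planner: ∂(Σu_j)/∂c_i = Σα_j − 1 = 3.83 > 0, so everyone contributes w_i; G^SO = 66, W^SO = 66 + 3.83·66 = 318.78.
Deadweight loss = 176.18.

176.18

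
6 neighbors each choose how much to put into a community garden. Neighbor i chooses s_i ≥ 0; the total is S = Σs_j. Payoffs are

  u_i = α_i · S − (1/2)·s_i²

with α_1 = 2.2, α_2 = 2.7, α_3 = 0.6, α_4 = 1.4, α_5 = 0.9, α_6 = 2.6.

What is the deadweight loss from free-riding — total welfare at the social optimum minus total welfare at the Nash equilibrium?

227.33

Neighbor i's FOC: ∂u_i/∂s_i = α_i − s_i = 0, so s_i* = α_i.
NE contributions = (2.2, 2.7, 0.6, 1.4, 0.9, 2.6); S = 10.4.
W^NE = (Σα)·S − ½Σα_i² = 10.4² − ½·22.02 = 97.15.
Planner sets s_i = Σα_j = 10.4 for every i, so S^SO = 6·10.4 = 62.4.
W^SO = (Σα)·S^SO − ½·6·(Σα)² = (6/2)·10.4² = 324.48.
Deadweight loss = W^SO − W^NE = 227.33.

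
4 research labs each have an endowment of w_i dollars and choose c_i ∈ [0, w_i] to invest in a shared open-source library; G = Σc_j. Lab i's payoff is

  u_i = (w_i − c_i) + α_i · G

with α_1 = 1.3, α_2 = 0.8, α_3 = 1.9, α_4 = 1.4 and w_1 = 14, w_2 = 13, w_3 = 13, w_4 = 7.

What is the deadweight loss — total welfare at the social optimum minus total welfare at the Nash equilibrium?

∂u_i/∂c_i = α_i − 1, so lab i contributes w_i if α_i > 1, else 0.
α_i > 1 for i ∈ {1, 3, 4}; NE contributions (14, 0, 13, 7), G = 34.
W^NE = Σw_i − G^NE + (Σα_i)·G^NE = 47 + 4.4·34 = 196.6.
Planner: ∂(Σu_j)/∂c_i = Σα_j − 1 = 4.4 > 0, so everyone contributes w_i; G^SO = 47, W^SO = 47 + 4.4·47 = 253.8.
Deadweight loss = 57.2.

57.2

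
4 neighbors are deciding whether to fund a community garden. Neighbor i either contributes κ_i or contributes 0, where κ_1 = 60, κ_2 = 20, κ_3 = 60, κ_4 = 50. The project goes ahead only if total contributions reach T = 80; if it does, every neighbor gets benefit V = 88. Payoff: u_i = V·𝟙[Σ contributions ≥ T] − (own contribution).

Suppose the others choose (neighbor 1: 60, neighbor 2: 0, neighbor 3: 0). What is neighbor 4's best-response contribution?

50

Others' total = 60. Contributing 50 brings total to 110 ≥ 80: gain V − κ_4 = 38.
Best response: 50.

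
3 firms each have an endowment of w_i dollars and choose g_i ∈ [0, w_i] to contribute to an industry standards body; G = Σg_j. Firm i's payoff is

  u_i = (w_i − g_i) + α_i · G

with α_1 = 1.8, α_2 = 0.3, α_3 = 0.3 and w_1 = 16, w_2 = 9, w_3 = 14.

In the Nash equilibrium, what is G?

∂u_i/∂g_i = α_i − 1, so firm i contributes w_i if α_i > 1, else 0.
α_i > 1 for i ∈ {1}; NE contributions (16, 0, 0), G = 16.

16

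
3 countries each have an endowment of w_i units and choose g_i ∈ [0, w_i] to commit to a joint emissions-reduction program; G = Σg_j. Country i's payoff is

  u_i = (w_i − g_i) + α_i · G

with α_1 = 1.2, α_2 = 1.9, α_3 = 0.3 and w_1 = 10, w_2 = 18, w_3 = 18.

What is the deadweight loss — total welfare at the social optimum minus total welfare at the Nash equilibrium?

∂u_i/∂g_i = α_i − 1, so country i contributes w_i if α_i > 1, else 0.
α_i > 1 for i ∈ {1, 2}; NE contributions (10, 18, 0), G = 28.
W^NE = Σw_i − G^NE + (Σα_i)·G^NE = 46 + 2.4·28 = 113.2.
Planner: ∂(Σu_j)/∂g_i = Σα_j − 1 = 2.4 > 0, so everyone contributes w_i; G^SO = 46, W^SO = 46 + 2.4·46 = 156.4.
Deadweight loss = 43.2.

43.2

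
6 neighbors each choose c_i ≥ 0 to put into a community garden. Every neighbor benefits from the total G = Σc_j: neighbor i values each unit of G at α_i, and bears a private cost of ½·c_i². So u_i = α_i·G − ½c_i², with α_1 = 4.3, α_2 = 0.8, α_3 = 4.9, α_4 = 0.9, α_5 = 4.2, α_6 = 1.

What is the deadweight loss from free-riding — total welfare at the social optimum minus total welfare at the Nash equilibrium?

Neighbor i's FOC: ∂u_i/∂c_i = α_i − c_i = 0, so c_i* = α_i.
NE contributions = (4.3, 0.8, 4.9, 0.9, 4.2, 1); G = 16.1.
W^NE = (Σα)·G − ½Σα_i² = 16.1² − ½·62.59 = 227.915.
Planner sets c_i = Σα_j = 16.1 for every i, so G^SO = 6·16.1 = 96.6.
W^SO = (Σα)·G^SO − ½·6·(Σα)² = (6/2)·16.1² = 777.63.
Deadweight loss = W^SO − W^NE = 549.715.

549.715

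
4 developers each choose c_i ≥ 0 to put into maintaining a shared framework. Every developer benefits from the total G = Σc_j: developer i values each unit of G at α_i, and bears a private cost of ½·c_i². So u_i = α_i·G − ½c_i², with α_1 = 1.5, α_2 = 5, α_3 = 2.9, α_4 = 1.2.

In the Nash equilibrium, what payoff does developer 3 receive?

Developer i's FOC: ∂u_i/∂c_i = α_i − c_i = 0, so c_i* = α_i.
NE contributions = (1.5, 5, 2.9, 1.2); G = 10.6.
u_3 = α_3·G − ½·(c_3)² = 2.9·10.6 − ½·2.9² = 26.535.

26.535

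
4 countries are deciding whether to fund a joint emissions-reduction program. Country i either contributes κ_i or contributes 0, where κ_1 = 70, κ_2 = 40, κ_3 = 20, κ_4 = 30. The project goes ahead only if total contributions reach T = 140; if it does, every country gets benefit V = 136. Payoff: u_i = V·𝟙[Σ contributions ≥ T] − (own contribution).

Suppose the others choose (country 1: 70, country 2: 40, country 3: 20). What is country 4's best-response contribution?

Others' total = 130. Contributing 30 brings total to 160 ≥ 140: gain V − κ_4 = 106.
Best response: 30.

30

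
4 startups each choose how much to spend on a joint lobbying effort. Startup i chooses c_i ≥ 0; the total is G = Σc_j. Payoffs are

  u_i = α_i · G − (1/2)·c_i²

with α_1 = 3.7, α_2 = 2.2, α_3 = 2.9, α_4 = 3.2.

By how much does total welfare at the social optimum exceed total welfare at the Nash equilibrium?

162.59

Startup i's FOC: ∂u_i/∂c_i = α_i − c_i = 0, so c_i* = α_i.
NE contributions = (3.7, 2.2, 2.9, 3.2); G = 12.
W^NE = (Σα)·G − ½Σα_i² = 12² − ½·37.18 = 125.41.
Planner sets c_i = Σα_j = 12 for every i, so G^SO = 4·12 = 48.
W^SO = (Σα)·G^SO − ½·4·(Σα)² = (4/2)·12² = 288.
Deadweight loss = W^SO − W^NE = 162.59.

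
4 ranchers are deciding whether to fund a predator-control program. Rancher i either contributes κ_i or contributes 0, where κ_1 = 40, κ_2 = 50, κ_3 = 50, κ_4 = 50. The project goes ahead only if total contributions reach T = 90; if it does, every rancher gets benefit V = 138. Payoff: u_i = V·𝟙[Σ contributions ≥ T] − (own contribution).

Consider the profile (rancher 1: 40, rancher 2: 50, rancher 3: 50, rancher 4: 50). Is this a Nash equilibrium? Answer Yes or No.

Total = 190 ≥ 90: provided.
Rancher 1 (pledges 40, payoff 98): dropping to 0 → total 150, payoff 138. Profitable deviation.

No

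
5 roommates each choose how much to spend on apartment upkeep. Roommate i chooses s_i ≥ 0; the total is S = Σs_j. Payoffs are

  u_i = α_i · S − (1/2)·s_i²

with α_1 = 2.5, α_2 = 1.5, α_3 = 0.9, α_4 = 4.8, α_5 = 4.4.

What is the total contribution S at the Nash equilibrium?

14.1

Roommate i's FOC: ∂u_i/∂s_i = α_i − s_i = 0, so s_i* = α_i.
NE contributions = (2.5, 1.5, 0.9, 4.8, 4.4); S = 14.1.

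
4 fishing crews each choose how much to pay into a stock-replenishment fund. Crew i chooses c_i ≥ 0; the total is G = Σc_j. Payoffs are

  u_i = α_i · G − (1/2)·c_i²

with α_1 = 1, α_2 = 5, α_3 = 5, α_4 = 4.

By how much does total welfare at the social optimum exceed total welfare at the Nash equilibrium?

Crew i's FOC: ∂u_i/∂c_i = α_i − c_i = 0, so c_i* = α_i.
NE contributions = (1, 5, 5, 4); G = 15.
W^NE = (Σα)·G − ½Σα_i² = 15² − ½·67 = 191.5.
Planner sets c_i = Σα_j = 15 for every i, so G^SO = 4·15 = 60.
W^SO = (Σα)·G^SO − ½·4·(Σα)² = (4/2)·15² = 450.
Deadweight loss = W^SO − W^NE = 258.5.

258.5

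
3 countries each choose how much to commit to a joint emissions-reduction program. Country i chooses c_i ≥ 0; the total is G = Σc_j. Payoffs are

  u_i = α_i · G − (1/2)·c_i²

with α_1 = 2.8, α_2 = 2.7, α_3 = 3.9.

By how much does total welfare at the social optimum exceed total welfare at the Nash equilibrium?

59.35

Country i's FOC: ∂u_i/∂c_i = α_i − c_i = 0, so c_i* = α_i.
NE contributions = (2.8, 2.7, 3.9); G = 9.4.
W^NE = (Σα)·G − ½Σα_i² = 9.4² − ½·30.34 = 73.19.
Planner sets c_i = Σα_j = 9.4 for every i, so G^SO = 3·9.4 = 28.2.
W^SO = (Σα)·G^SO − ½·3·(Σα)² = (3/2)·9.4² = 132.54.
Deadweight loss = W^SO − W^NE = 59.35.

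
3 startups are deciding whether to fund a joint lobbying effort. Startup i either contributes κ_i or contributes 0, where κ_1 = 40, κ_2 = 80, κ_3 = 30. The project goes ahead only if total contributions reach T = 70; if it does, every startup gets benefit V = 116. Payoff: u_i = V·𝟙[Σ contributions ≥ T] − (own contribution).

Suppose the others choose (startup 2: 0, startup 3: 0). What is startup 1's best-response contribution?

0

Others' total = 0. Even contributing 40 gives 40 < 70: no benefit either way.
Best response: 0.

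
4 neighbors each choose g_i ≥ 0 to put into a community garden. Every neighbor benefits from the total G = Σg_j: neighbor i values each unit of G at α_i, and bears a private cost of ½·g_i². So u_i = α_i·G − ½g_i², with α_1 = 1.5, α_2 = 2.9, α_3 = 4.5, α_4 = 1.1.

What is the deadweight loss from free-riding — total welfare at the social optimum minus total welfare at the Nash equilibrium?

Neighbor i's FOC: ∂u_i/∂g_i = α_i − g_i = 0, so g_i* = α_i.
NE contributions = (1.5, 2.9, 4.5, 1.1); G = 10.
W^NE = (Σα)·G − ½Σα_i² = 10² − ½·32.12 = 83.94.
Planner sets g_i = Σα_j = 10 for every i, so G^SO = 4·10 = 40.
W^SO = (Σα)·G^SO − ½·4·(Σα)² = (4/2)·10² = 200.
Deadweight loss = W^SO − W^NE = 116.06.

116.06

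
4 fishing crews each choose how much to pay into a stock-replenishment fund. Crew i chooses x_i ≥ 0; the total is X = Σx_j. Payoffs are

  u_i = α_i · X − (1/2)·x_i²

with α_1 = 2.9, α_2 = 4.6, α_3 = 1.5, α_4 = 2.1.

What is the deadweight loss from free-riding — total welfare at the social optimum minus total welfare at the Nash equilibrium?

Crew i's FOC: ∂u_i/∂x_i = α_i − x_i = 0, so x_i* = α_i.
NE contributions = (2.9, 4.6, 1.5, 2.1); X = 11.1.
W^NE = (Σα)·X − ½Σα_i² = 11.1² − ½·36.23 = 105.095.
Planner sets x_i = Σα_j = 11.1 for every i, so X^SO = 4·11.1 = 44.4.
W^SO = (Σα)·X^SO − ½·4·(Σα)² = (4/2)·11.1² = 246.42.
Deadweight loss = W^SO − W^NE = 141.325.

141.325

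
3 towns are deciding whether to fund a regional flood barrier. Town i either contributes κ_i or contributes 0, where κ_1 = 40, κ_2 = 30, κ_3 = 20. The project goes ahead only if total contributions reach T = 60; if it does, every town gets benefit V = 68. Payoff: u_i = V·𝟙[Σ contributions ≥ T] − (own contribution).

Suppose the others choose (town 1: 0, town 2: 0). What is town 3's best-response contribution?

Others' total = 0. Even contributing 20 gives 20 < 60: no benefit either way.
Best response: 0.

0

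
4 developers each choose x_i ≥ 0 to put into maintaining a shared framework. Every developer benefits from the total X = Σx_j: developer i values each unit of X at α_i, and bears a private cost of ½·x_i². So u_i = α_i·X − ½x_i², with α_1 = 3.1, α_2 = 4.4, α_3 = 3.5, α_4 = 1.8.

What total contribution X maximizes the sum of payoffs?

Planner FOC: ∂(Σu_j)/∂x_i = (Σα_j) − x_i = 0, so x_i^SO = Σα_j = 12.8 for every i; X^SO = 51.2.

51.2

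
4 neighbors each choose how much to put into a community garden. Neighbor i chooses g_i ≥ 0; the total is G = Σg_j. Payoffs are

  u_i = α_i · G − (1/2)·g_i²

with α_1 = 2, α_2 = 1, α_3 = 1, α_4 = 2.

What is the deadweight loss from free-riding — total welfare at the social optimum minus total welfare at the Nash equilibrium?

41

Neighbor i's FOC: ∂u_i/∂g_i = α_i − g_i = 0, so g_i* = α_i.
NE contributions = (2, 1, 1, 2); G = 6.
W^NE = (Σα)·G − ½Σα_i² = 6² − ½·10 = 31.
Planner sets g_i = Σα_j = 6 for every i, so G^SO = 4·6 = 24.
W^SO = (Σα)·G^SO − ½·4·(Σα)² = (4/2)·6² = 72.
Deadweight loss = W^SO − W^NE = 41.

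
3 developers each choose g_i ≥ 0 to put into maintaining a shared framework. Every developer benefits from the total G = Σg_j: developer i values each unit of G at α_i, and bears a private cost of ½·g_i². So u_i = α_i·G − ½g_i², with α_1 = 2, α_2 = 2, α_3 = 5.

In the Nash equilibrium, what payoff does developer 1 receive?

Developer i's FOC: ∂u_i/∂g_i = α_i − g_i = 0, so g_i* = α_i.
NE contributions = (2, 2, 5); G = 9.
u_1 = α_1·G − ½·(g_1)² = 2·9 − ½·2² = 16.

16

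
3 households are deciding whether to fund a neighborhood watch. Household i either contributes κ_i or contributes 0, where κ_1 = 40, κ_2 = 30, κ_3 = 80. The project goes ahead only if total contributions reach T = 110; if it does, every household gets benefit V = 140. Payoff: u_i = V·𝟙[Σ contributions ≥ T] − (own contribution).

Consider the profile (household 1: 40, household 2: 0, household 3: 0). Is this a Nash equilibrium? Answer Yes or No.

Total = 40 < 110: not provided.
Household 1 (pledges 40, payoff -40): dropping to 0 → total 0, payoff 0. Profitable deviation.

No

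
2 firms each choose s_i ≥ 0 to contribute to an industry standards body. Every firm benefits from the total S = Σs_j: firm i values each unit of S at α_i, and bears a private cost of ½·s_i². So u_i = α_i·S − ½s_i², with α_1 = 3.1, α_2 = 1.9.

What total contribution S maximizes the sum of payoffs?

Planner FOC: ∂(Σu_j)/∂s_i = (Σα_j) − s_i = 0, so s_i^SO = Σα_j = 5 for every i; S^SO = 10.

10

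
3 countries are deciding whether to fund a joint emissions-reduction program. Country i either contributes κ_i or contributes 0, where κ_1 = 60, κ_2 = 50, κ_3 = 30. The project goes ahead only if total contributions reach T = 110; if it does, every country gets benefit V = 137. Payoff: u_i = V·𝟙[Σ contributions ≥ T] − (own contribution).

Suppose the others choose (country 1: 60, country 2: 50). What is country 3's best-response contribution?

0

Others' total = 110 ≥ 110; contributing adds cost 30 for no extra benefit.
Best response: 0.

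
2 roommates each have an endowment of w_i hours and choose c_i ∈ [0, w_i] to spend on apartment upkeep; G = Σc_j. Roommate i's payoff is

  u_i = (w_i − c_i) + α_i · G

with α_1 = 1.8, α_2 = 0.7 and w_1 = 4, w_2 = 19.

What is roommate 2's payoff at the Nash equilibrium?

21.8

∂u_i/∂c_i = α_i − 1, so roommate i contributes w_i if α_i > 1, else 0.
α_i > 1 for i ∈ {1}; NE contributions (4, 0), G = 4.
u_2 = (19 − 0) + 0.7·4 = 21.8.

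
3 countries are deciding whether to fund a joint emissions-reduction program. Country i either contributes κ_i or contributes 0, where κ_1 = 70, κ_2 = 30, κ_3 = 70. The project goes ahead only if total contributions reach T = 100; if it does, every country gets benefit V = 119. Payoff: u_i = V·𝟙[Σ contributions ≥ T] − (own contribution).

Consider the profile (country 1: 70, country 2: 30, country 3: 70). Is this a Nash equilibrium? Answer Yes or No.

No

Total = 170 ≥ 100: provided.
Country 1 (pledges 70, payoff 49): dropping to 0 → total 100, payoff 119. Profitable deviation.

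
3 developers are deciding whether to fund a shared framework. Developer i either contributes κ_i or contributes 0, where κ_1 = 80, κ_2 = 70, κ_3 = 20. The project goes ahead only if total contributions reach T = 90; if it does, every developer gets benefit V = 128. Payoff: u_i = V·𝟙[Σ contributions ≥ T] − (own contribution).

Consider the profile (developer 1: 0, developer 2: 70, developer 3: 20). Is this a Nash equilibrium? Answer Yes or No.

Total = 90 ≥ 90: provided.
Developer 1 (pledges 0, payoff 128): pledging 80 → total 170, payoff 48. No gain.
Developer 2 (pledges 70, payoff 58): dropping to 0 → total 20, payoff 0. No gain.
Developer 3 (pledges 20, payoff 108): dropping to 0 → total 70, payoff 0. No gain.

Yes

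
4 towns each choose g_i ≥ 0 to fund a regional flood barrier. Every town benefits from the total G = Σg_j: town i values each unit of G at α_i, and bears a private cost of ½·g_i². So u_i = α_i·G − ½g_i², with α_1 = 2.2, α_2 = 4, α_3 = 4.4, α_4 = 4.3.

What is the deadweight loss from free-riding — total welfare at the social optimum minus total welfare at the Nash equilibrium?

251.355

Town i's FOC: ∂u_i/∂g_i = α_i − g_i = 0, so g_i* = α_i.
NE contributions = (2.2, 4, 4.4, 4.3); G = 14.9.
W^NE = (Σα)·G − ½Σα_i² = 14.9² − ½·58.69 = 192.665.
Planner sets g_i = Σα_j = 14.9 for every i, so G^SO = 4·14.9 = 59.6.
W^SO = (Σα)·G^SO − ½·4·(Σα)² = (4/2)·14.9² = 444.02.
Deadweight loss = W^SO − W^NE = 251.355.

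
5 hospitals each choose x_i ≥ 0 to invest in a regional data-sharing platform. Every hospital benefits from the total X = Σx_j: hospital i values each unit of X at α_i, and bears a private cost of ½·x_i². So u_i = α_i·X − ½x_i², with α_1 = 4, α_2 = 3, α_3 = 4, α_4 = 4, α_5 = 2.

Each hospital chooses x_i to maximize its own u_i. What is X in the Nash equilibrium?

17

Hospital i's FOC: ∂u_i/∂x_i = α_i − x_i = 0, so x_i* = α_i.
NE contributions = (4, 3, 4, 4, 2); X = 17.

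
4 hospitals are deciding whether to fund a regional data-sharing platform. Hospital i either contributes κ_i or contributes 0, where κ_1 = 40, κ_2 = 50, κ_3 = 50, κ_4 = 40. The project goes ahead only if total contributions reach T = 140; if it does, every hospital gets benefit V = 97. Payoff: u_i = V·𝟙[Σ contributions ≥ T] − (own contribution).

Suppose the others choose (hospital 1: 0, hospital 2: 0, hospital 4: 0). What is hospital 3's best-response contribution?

Others' total = 0. Even contributing 50 gives 50 < 140: no benefit either way.
Best response: 0.

0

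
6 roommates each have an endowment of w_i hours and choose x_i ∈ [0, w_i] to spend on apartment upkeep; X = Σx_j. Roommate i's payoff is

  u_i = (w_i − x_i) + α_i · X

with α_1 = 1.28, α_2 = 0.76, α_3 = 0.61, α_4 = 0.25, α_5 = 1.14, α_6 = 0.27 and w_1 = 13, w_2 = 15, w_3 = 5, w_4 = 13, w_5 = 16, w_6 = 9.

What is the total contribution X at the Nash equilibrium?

∂u_i/∂x_i = α_i − 1, so roommate i contributes w_i if α_i > 1, else 0.
α_i > 1 for i ∈ {1, 5}; NE contributions (13, 0, 0, 0, 16, 0), X = 29.

29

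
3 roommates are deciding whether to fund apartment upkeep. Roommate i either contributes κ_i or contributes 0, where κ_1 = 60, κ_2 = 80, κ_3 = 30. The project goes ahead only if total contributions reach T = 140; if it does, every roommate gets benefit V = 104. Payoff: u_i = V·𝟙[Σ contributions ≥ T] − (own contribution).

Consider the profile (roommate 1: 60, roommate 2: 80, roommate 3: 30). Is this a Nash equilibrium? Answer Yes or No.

No

Total = 170 ≥ 140: provided.
Roommate 1 (pledges 60, payoff 44): dropping to 0 → total 110, payoff 0. No gain.
Roommate 2 (pledges 80, payoff 24): dropping to 0 → total 90, payoff 0. No gain.
Roommate 3 (pledges 30, payoff 74): dropping to 0 → total 140, payoff 104. Profitable deviation.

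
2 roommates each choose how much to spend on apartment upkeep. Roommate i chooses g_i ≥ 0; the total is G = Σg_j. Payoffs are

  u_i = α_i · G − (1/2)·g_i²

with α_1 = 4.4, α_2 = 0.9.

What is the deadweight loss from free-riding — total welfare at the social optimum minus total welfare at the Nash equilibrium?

10.085

Roommate i's FOC: ∂u_i/∂g_i = α_i − g_i = 0, so g_i* = α_i.
NE contributions = (4.4, 0.9); G = 5.3.
W^NE = (Σα)·G − ½Σα_i² = 5.3² − ½·20.17 = 18.005.
Planner sets g_i = Σα_j = 5.3 for every i, so G^SO = 2·5.3 = 10.6.
W^SO = (Σα)·G^SO − ½·2·(Σα)² = (2/2)·5.3² = 28.09.
Deadweight loss = W^SO − W^NE = 10.085.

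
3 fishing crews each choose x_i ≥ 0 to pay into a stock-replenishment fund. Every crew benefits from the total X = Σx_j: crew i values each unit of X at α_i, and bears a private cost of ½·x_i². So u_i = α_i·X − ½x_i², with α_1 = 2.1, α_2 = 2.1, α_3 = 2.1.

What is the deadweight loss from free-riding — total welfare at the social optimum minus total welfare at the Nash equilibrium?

26.46

Crew i's FOC: ∂u_i/∂x_i = α_i − x_i = 0, so x_i* = α_i.
NE contributions = (2.1, 2.1, 2.1); X = 6.3.
W^NE = (Σα)·X − ½Σα_i² = 6.3² − ½·13.23 = 33.075.
Planner sets x_i = Σα_j = 6.3 for every i, so X^SO = 3·6.3 = 18.9.
W^SO = (Σα)·X^SO − ½·3·(Σα)² = (3/2)·6.3² = 59.535.
Deadweight loss = W^SO − W^NE = 26.46.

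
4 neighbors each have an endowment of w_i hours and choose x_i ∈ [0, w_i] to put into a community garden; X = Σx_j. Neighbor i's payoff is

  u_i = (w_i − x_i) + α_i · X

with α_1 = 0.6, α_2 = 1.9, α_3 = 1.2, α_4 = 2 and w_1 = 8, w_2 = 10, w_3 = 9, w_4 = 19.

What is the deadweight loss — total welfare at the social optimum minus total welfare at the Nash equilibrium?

37.6

∂u_i/∂x_i = α_i − 1, so neighbor i contributes w_i if α_i > 1, else 0.
α_i > 1 for i ∈ {2, 3, 4}; NE contributions (0, 10, 9, 19), X = 38.
W^NE = Σw_i − X^NE + (Σα_i)·X^NE = 46 + 4.7·38 = 224.6.
Planner: ∂(Σu_j)/∂x_i = Σα_j − 1 = 4.7 > 0, so everyone contributes w_i; X^SO = 46, W^SO = 46 + 4.7·46 = 262.2.
Deadweight loss = 37.6.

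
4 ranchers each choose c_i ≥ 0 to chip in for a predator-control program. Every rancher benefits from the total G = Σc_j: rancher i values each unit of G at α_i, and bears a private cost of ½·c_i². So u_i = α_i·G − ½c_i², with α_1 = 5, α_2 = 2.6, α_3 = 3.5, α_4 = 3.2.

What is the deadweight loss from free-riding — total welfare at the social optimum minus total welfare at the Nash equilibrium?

231.615

Rancher i's FOC: ∂u_i/∂c_i = α_i − c_i = 0, so c_i* = α_i.
NE contributions = (5, 2.6, 3.5, 3.2); G = 14.3.
W^NE = (Σα)·G − ½Σα_i² = 14.3² − ½·54.25 = 177.365.
Planner sets c_i = Σα_j = 14.3 for every i, so G^SO = 4·14.3 = 57.2.
W^SO = (Σα)·G^SO − ½·4·(Σα)² = (4/2)·14.3² = 408.98.
Deadweight loss = W^SO − W^NE = 231.615.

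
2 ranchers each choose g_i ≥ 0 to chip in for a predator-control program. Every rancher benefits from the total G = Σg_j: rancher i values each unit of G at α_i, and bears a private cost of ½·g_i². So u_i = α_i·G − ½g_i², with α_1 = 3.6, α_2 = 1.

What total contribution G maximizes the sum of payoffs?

Planner FOC: ∂(Σu_j)/∂g_i = (Σα_j) − g_i = 0, so g_i^SO = Σα_j = 4.6 for every i; G^SO = 9.2.

9.2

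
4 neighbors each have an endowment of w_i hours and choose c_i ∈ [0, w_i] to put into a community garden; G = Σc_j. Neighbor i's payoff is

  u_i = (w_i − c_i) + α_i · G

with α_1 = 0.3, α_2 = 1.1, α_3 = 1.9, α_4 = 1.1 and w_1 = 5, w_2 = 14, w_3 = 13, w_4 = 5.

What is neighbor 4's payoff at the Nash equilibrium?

∂u_i/∂c_i = α_i − 1, so neighbor i contributes w_i if α_i > 1, else 0.
α_i > 1 for i ∈ {2, 3, 4}; NE contributions (0, 14, 13, 5), G = 32.
u_4 = (5 − 5) + 1.1·32 = 35.2.

35.2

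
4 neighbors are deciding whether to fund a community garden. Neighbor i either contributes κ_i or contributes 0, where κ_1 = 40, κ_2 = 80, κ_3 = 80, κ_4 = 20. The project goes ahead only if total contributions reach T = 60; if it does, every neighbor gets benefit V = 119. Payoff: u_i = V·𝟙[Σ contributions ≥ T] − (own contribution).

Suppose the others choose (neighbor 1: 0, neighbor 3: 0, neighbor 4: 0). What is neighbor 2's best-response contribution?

80

Others' total = 0. Contributing 80 brings total to 80 ≥ 60: gain V − κ_2 = 39.
Best response: 80.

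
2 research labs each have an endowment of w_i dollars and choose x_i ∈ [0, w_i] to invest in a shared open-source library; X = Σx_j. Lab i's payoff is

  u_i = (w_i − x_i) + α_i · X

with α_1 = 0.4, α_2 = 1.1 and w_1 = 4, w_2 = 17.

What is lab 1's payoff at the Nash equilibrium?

∂u_i/∂x_i = α_i − 1, so lab i contributes w_i if α_i > 1, else 0.
α_i > 1 for i ∈ {2}; NE contributions (0, 17), X = 17.
u_1 = (4 − 0) + 0.4·17 = 10.8.

10.8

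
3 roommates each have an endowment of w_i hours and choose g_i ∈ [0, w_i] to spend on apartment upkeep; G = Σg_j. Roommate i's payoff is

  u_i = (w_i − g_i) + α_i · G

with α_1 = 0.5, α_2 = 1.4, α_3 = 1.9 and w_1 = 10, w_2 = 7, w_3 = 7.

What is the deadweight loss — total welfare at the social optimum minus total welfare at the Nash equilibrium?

∂u_i/∂g_i = α_i − 1, so roommate i contributes w_i if α_i > 1, else 0.
α_i > 1 for i ∈ {2, 3}; NE contributions (0, 7, 7), G = 14.
W^NE = Σw_i − G^NE + (Σα_i)·G^NE = 24 + 2.8·14 = 63.2.
Planner: ∂(Σu_j)/∂g_i = Σα_j − 1 = 2.8 > 0, so everyone contributes w_i; G^SO = 24, W^SO = 24 + 2.8·24 = 91.2.
Deadweight loss = 28.

28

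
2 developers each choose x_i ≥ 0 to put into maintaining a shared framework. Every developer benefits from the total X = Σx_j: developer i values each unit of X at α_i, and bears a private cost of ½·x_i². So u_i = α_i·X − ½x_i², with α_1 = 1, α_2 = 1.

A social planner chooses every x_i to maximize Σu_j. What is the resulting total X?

4

Planner FOC: ∂(Σu_j)/∂x_i = (Σα_j) − x_i = 0, so x_i^SO = Σα_j = 2 for every i; X^SO = 4.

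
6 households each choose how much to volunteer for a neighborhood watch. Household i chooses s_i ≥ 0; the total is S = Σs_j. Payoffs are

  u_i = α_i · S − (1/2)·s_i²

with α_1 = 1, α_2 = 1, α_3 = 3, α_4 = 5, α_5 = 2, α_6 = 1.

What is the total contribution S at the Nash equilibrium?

13

Household i's FOC: ∂u_i/∂s_i = α_i − s_i = 0, so s_i* = α_i.
NE contributions = (1, 1, 3, 5, 2, 1); S = 13.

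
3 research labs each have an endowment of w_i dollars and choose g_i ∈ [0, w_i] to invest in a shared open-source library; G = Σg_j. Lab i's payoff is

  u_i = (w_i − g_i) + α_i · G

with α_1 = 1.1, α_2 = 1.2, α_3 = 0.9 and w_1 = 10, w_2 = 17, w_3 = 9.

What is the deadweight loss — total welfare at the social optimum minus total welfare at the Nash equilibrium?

∂u_i/∂g_i = α_i − 1, so lab i contributes w_i if α_i > 1, else 0.
α_i > 1 for i ∈ {1, 2}; NE contributions (10, 17, 0), G = 27.
W^NE = Σw_i − G^NE + (Σα_i)·G^NE = 36 + 2.2·27 = 95.4.
Planner: ∂(Σu_j)/∂g_i = Σα_j − 1 = 2.2 > 0, so everyone contributes w_i; G^SO = 36, W^SO = 36 + 2.2·36 = 115.2.
Deadweight loss = 19.8.

19.8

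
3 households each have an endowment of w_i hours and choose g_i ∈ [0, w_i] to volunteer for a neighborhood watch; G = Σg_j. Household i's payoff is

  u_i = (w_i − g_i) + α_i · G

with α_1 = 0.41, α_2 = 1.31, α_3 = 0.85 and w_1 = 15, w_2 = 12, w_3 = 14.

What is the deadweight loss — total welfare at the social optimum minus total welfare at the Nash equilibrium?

45.53

∂u_i/∂g_i = α_i − 1, so household i contributes w_i if α_i > 1, else 0.
α_i > 1 for i ∈ {2}; NE contributions (0, 12, 0), G = 12.
W^NE = Σw_i − G^NE + (Σα_i)·G^NE = 41 + 1.57·12 = 59.84.
Planner: ∂(Σu_j)/∂g_i = Σα_j − 1 = 1.57 > 0, so everyone contributes w_i; G^SO = 41, W^SO = 41 + 1.57·41 = 105.37.
Deadweight loss = 45.53.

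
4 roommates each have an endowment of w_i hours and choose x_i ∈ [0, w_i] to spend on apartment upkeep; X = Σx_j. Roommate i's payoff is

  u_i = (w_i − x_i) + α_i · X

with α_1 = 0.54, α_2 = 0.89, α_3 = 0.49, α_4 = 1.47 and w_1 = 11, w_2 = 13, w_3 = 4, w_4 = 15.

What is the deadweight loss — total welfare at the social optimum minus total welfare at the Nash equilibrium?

∂u_i/∂x_i = α_i − 1, so roommate i contributes w_i if α_i > 1, else 0.
α_i > 1 for i ∈ {4}; NE contributions (0, 0, 0, 15), X = 15.
W^NE = Σw_i − X^NE + (Σα_i)·X^NE = 43 + 2.39·15 = 78.85.
Planner: ∂(Σu_j)/∂x_i = Σα_j − 1 = 2.39 > 0, so everyone contributes w_i; X^SO = 43, W^SO = 43 + 2.39·43 = 145.77.
Deadweight loss = 66.92.

66.92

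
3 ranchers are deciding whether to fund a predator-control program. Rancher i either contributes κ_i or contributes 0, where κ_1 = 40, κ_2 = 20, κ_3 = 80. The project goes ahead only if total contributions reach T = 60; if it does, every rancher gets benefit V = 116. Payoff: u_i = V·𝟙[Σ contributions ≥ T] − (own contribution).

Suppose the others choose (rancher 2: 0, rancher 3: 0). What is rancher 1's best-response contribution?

0

Others' total = 0. Even contributing 40 gives 40 < 60: no benefit either way.
Best response: 0.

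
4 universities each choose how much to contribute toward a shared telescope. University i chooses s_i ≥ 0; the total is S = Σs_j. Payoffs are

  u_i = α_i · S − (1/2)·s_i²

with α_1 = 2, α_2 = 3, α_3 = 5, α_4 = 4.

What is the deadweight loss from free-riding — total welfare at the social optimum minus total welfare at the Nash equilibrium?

University i's FOC: ∂u_i/∂s_i = α_i − s_i = 0, so s_i* = α_i.
NE contributions = (2, 3, 5, 4); S = 14.
W^NE = (Σα)·S − ½Σα_i² = 14² − ½·54 = 169.
Planner sets s_i = Σα_j = 14 for every i, so S^SO = 4·14 = 56.
W^SO = (Σα)·S^SO − ½·4·(Σα)² = (4/2)·14² = 392.
Deadweight loss = W^SO − W^NE = 223.

223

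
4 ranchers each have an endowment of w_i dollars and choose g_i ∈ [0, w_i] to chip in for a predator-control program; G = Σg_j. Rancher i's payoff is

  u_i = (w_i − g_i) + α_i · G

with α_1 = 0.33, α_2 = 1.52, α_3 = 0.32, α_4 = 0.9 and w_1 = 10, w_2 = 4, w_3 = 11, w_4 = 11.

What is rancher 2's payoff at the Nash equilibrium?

∂u_i/∂g_i = α_i − 1, so rancher i contributes w_i if α_i > 1, else 0.
α_i > 1 for i ∈ {2}; NE contributions (0, 4, 0, 0), G = 4.
u_2 = (4 − 4) + 1.52·4 = 6.08.

6.08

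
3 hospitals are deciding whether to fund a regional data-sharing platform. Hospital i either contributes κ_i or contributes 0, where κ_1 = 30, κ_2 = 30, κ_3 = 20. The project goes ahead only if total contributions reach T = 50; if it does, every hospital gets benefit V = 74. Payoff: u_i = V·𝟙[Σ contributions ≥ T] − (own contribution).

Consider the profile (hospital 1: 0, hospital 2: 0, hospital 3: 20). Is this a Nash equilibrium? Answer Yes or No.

Total = 20 < 50: not provided.
Hospital 1 (pledges 0, payoff 0): pledging 30 → total 50, payoff 44. Profitable deviation.

No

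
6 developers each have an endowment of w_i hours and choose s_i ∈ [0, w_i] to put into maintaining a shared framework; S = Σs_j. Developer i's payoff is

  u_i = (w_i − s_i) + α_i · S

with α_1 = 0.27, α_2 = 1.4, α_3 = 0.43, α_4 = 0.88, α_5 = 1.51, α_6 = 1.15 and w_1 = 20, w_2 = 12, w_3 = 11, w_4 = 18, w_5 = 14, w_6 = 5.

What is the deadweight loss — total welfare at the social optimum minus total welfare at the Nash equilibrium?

∂u_i/∂s_i = α_i − 1, so developer i contributes w_i if α_i > 1, else 0.
α_i > 1 for i ∈ {2, 5, 6}; NE contributions (0, 12, 0, 0, 14, 5), S = 31.
W^NE = Σw_i − S^NE + (Σα_i)·S^NE = 80 + 4.64·31 = 223.84.
Planner: ∂(Σu_j)/∂s_i = Σα_j − 1 = 4.64 > 0, so everyone contributes w_i; S^SO = 80, W^SO = 80 + 4.64·80 = 451.2.
Deadweight loss = 227.36.

227.36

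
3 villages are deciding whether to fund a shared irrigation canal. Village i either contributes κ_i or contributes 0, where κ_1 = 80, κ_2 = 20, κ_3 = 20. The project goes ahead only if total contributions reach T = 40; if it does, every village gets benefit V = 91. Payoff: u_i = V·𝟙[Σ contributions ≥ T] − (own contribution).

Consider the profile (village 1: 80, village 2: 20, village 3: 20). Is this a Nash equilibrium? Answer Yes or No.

No

Total = 120 ≥ 40: provided.
Village 1 (pledges 80, payoff 11): dropping to 0 → total 40, payoff 91. Profitable deviation.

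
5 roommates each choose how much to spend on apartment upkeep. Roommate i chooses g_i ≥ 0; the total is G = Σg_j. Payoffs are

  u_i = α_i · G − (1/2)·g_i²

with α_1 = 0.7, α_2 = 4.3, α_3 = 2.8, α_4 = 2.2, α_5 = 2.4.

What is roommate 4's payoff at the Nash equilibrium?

24.86

Roommate i's FOC: ∂u_i/∂g_i = α_i − g_i = 0, so g_i* = α_i.
NE contributions = (0.7, 4.3, 2.8, 2.2, 2.4); G = 12.4.
u_4 = α_4·G − ½·(g_4)² = 2.2·12.4 − ½·2.2² = 24.86.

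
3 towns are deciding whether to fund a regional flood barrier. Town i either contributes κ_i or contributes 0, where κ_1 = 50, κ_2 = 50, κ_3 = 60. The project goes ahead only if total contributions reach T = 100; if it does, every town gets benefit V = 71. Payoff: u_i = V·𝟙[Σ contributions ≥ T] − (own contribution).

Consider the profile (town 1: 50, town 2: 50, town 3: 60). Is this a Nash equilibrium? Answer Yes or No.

Total = 160 ≥ 100: provided.
Town 1 (pledges 50, payoff 21): dropping to 0 → total 110, payoff 71. Profitable deviation.

No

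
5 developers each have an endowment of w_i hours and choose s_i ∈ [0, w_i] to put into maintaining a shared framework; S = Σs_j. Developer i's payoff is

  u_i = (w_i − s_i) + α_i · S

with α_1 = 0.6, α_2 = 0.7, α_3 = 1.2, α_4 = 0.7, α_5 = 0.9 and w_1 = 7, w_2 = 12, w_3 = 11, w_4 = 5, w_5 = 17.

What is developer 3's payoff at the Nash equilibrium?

13.2

∂u_i/∂s_i = α_i − 1, so developer i contributes w_i if α_i > 1, else 0.
α_i > 1 for i ∈ {3}; NE contributions (0, 0, 11, 0, 0), S = 11.
u_3 = (11 − 11) + 1.2·11 = 13.2.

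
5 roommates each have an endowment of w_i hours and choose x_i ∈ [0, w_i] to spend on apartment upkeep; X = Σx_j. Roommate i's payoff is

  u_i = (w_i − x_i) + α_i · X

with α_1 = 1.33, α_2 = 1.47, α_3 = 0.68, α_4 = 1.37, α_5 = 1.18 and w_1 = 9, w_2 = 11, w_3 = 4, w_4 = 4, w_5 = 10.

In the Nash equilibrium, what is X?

∂u_i/∂x_i = α_i − 1, so roommate i contributes w_i if α_i > 1, else 0.
α_i > 1 for i ∈ {1, 2, 4, 5}; NE contributions (9, 11, 0, 4, 10), X = 34.

34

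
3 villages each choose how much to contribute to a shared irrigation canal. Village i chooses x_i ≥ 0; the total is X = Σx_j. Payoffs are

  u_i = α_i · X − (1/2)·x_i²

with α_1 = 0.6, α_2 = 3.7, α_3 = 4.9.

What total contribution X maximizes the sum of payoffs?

Planner FOC: ∂(Σu_j)/∂x_i = (Σα_j) − x_i = 0, so x_i^SO = Σα_j = 9.2 for every i; X^SO = 27.6.

27.6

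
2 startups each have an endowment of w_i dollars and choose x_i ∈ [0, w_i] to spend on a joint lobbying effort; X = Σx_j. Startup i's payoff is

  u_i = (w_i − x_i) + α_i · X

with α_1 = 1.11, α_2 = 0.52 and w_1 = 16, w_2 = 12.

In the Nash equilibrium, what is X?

16

∂u_i/∂x_i = α_i − 1, so startup i contributes w_i if α_i > 1, else 0.
α_i > 1 for i ∈ {1}; NE contributions (16, 0), X = 16.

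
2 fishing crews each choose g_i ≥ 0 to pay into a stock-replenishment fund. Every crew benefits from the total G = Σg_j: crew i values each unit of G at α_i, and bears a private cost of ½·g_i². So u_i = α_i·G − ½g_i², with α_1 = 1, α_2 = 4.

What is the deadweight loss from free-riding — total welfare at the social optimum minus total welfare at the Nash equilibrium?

Crew i's FOC: ∂u_i/∂g_i = α_i − g_i = 0, so g_i* = α_i.
NE contributions = (1, 4); G = 5.
W^NE = (Σα)·G − ½Σα_i² = 5² − ½·17 = 16.5.
Planner sets g_i = Σα_j = 5 for every i, so G^SO = 2·5 = 10.
W^SO = (Σα)·G^SO − ½·2·(Σα)² = (2/2)·5² = 25.
Deadweight loss = W^SO − W^NE = 8.5.

8.5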